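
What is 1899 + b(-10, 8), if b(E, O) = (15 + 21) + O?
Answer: 1943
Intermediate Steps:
b(E, O) = 36 + O
1899 + b(-10, 8) = 1899 + (36 + 8) = 1899 + 44 = 1943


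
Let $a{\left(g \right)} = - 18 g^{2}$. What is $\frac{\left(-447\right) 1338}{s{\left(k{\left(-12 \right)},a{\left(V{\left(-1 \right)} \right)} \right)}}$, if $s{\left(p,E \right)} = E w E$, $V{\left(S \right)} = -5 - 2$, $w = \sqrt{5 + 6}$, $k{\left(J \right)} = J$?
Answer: $- \frac{33227 \sqrt{11}}{475398} \approx -0.23181$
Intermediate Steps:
$w = \sqrt{11} \approx 3.3166$
$V{\left(S \right)} = -7$
$s{\left(p,E \right)} = \sqrt{11} E^{2}$ ($s{\left(p,E \right)} = E \sqrt{11} E = \sqrt{11} E^{2}$)
$\frac{\left(-447\right) 1338}{s{\left(k{\left(-12 \right)},a{\left(V{\left(-1 \right)} \right)} \right)}} = \frac{\left(-447\right) 1338}{\sqrt{11} \left(- 18 \left(-7\right)^{2}\right)^{2}} = - \frac{598086}{\sqrt{11} \left(\left(-18\right) 49\right)^{2}} = - \frac{598086}{\sqrt{11} \left(-882\right)^{2}} = - \frac{598086}{\sqrt{11} \cdot 777924} = - \frac{598086}{777924 \sqrt{11}} = - 598086 \frac{\sqrt{11}}{8557164} = - \frac{33227 \sqrt{11}}{475398}$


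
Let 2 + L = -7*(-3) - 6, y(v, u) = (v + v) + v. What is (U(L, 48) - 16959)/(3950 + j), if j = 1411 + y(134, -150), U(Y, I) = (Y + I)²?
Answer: -13238/5763 ≈ -2.2971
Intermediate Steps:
y(v, u) = 3*v (y(v, u) = 2*v + v = 3*v)
L = 13 (L = -2 + (-7*(-3) - 6) = -2 + (21 - 6) = -2 + 15 = 13)
U(Y, I) = (I + Y)²
j = 1813 (j = 1411 + 3*134 = 1411 + 402 = 1813)
(U(L, 48) - 16959)/(3950 + j) = ((48 + 13)² - 16959)/(3950 + 1813) = (61² - 16959)/5763 = (3721 - 16959)*(1/5763) = -13238*1/5763 = -13238/5763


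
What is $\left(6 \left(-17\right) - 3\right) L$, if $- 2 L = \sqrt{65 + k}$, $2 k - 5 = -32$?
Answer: $\frac{105 \sqrt{206}}{4} \approx 376.76$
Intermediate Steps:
$k = - \frac{27}{2}$ ($k = \frac{5}{2} + \frac{1}{2} \left(-32\right) = \frac{5}{2} - 16 = - \frac{27}{2} \approx -13.5$)
$L = - \frac{\sqrt{206}}{4}$ ($L = - \frac{\sqrt{65 - \frac{27}{2}}}{2} = - \frac{\sqrt{\frac{103}{2}}}{2} = - \frac{\frac{1}{2} \sqrt{206}}{2} = - \frac{\sqrt{206}}{4} \approx -3.5882$)
$\left(6 \left(-17\right) - 3\right) L = \left(6 \left(-17\right) - 3\right) \left(- \frac{\sqrt{206}}{4}\right) = \left(-102 - 3\right) \left(- \frac{\sqrt{206}}{4}\right) = - 105 \left(- \frac{\sqrt{206}}{4}\right) = \frac{105 \sqrt{206}}{4}$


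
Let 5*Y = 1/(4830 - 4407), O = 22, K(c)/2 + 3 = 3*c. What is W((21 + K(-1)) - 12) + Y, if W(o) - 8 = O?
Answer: 63451/2115 ≈ 30.000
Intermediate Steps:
K(c) = -6 + 6*c (K(c) = -6 + 2*(3*c) = -6 + 6*c)
W(o) = 30 (W(o) = 8 + 22 = 30)
Y = 1/2115 (Y = 1/(5*(4830 - 4407)) = (⅕)/423 = (⅕)*(1/423) = 1/2115 ≈ 0.00047281)
W((21 + K(-1)) - 12) + Y = 30 + 1/2115 = 63451/2115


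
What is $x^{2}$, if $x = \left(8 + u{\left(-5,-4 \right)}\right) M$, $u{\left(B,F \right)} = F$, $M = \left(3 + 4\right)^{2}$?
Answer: $38416$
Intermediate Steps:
$M = 49$ ($M = 7^{2} = 49$)
$x = 196$ ($x = \left(8 - 4\right) 49 = 4 \cdot 49 = 196$)
$x^{2} = 196^{2} = 38416$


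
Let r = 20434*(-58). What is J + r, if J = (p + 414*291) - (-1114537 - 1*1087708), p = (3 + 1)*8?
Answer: 1137579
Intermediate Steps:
p = 32 (p = 4*8 = 32)
r = -1185172
J = 2322751 (J = (32 + 414*291) - (-1114537 - 1*1087708) = (32 + 120474) - (-1114537 - 1087708) = 120506 - 1*(-2202245) = 120506 + 2202245 = 2322751)
J + r = 2322751 - 1185172 = 1137579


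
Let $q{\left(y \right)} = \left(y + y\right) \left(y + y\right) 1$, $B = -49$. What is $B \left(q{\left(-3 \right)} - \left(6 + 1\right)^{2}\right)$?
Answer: $637$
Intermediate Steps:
$q{\left(y \right)} = 4 y^{2}$ ($q{\left(y \right)} = 2 y 2 y 1 = 4 y^{2} \cdot 1 = 4 y^{2}$)
$B \left(q{\left(-3 \right)} - \left(6 + 1\right)^{2}\right) = - 49 \left(4 \left(-3\right)^{2} - \left(6 + 1\right)^{2}\right) = - 49 \left(4 \cdot 9 - 7^{2}\right) = - 49 \left(36 - 49\right) = \left(-49\right) \left(-13\right) = 637$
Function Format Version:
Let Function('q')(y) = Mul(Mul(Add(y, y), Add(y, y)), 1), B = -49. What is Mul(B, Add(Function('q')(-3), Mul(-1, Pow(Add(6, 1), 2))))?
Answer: 637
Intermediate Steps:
Function('q')(y) = Mul(4, Pow(y, 2)) (Function('q')(y) = Mul(Mul(Mul(2, y), Mul(2, y)), 1) = Mul(Mul(4, Pow(y, 2)), 1) = Mul(4, Pow(y, 2)))
Mul(B, Add(Function('q')(-3), Mul(-1, Pow(Add(6, 1), 2)))) = Mul(-49, Add(Mul(4, Pow(-3, 2)), Mul(-1, Pow(Add(6, 1), 2)))) = Mul(-49, Add(Mul(4, 9), Mul(-1, Pow(7, 2)))) = Mul(-49, Add(36, Mul(-1, 49))) = Mul(-49, Add(36, -49)) = Mul(-49, -13) = 637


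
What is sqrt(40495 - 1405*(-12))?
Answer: sqrt(57355) ≈ 239.49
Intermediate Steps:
sqrt(40495 - 1405*(-12)) = sqrt(40495 + 16860) = sqrt(57355)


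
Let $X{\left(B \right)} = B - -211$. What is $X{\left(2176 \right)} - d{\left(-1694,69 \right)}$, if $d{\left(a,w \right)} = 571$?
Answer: $1816$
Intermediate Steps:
$X{\left(B \right)} = 211 + B$ ($X{\left(B \right)} = B + 211 = 211 + B$)
$X{\left(2176 \right)} - d{\left(-1694,69 \right)} = \left(211 + 2176\right) - 571 = 2387 - 571 = 1816$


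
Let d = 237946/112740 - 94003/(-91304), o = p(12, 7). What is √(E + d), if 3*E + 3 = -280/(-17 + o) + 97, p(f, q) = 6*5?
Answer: √7636762158034899443190/16727121060 ≈ 5.2244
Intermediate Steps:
p(f, q) = 30
o = 30
d = 8080829951/2573403240 (d = 237946*(1/112740) - 94003*(-1/91304) = 118973/56370 + 94003/91304 = 8080829951/2573403240 ≈ 3.1401)
E = 314/13 (E = -1 + (-280/(-17 + 30) + 97)/3 = -1 + (-280/13 + 97)/3 = -1 + (⅓)*(981/13) = -1 + 327/13 = 314/13 ≈ 24.154)
√(E + d) = √(314/13 + 8080829951/2573403240) = √(913099406723/33454242120) = √7636762158034899443190/16727121060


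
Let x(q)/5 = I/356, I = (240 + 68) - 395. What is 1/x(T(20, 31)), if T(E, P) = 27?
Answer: -356/435 ≈ -0.81839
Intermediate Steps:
I = -87 (I = 308 - 395 = -87)
x(q) = -435/356 (x(q) = 5*(-87/356) = -435/356)
1/x(T(20, 31)) = 1/(-435/356) = -356/435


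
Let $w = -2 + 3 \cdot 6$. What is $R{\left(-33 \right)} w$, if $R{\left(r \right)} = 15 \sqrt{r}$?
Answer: $240 i \sqrt{33} \approx 1378.7 i$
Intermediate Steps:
$w = 16$ ($w = -2 + 18 = 16$)
$R{\left(-33 \right)} w = 15 \sqrt{-33} \cdot 16 = 15 i \sqrt{33} \cdot 16 = 240 i \sqrt{33}$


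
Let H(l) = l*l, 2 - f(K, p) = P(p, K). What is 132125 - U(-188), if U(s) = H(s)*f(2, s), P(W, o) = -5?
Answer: -115283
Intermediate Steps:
f(K, p) = 7 (f(K, p) = 2 - 1*(-5) = 2 + 5 = 7)
H(l) = l²
U(s) = 7*s² (U(s) = s²*7 = 7*s²)
132125 - U(-188) = 132125 - 7*(-188)² = 132125 - 7*35344 = 132125 - 1*247408 = 132125 - 247408 = -115283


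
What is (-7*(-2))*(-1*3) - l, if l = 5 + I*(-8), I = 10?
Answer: 33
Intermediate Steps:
l = -75 (l = 5 + 10*(-8) = 5 - 80 = -75)
(-7*(-2))*(-1*3) - l = (-7*(-2))*(-1*3) - 1*(-75) = 14*(-3) + 75 = -42 + 75 = 33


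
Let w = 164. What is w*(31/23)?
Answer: 5084/23 ≈ 221.04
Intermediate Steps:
w*(31/23) = 164*(31/23) = 5084/23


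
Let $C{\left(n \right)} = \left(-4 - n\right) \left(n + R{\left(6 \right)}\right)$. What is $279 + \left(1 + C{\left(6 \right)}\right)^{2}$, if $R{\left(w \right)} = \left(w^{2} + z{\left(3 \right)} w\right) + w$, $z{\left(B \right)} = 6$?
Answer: $704200$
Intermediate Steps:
$R{\left(w \right)} = w^{2} + 7 w$ ($R{\left(w \right)} = \left(w^{2} + 6 w\right) + w = w^{2} + 7 w$)
$C{\left(n \right)} = \left(-4 - n\right) \left(78 + n\right)$ ($C{\left(n \right)} = \left(-4 - n\right) \left(n + 6 \left(7 + 6\right)\right) = \left(-4 - n\right) \left(n + 6 \cdot 13\right) = \left(-4 - n\right) \left(n + 78\right) = \left(-4 - n\right) \left(78 + n\right)$)
$279 + \left(1 + C{\left(6 \right)}\right)^{2} = 279 + \left(1 - 840\right)^{2} = 279 + \left(-839\right)^{2} = 279 + 703921 = 704200$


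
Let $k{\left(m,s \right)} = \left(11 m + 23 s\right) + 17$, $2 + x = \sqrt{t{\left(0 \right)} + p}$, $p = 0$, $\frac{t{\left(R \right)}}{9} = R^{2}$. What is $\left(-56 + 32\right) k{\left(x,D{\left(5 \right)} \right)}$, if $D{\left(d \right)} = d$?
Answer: $-2640$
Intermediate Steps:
$t{\left(R \right)} = 9 R^{2}$
$x = -2$ ($x = -2 + \sqrt{9 \cdot 0^{2} + 0} = -2 + \sqrt{9 \cdot 0 + 0} = -2 + \sqrt{0 + 0} = -2 + \sqrt{0} = -2 + 0 = -2$)
$k{\left(m,s \right)} = 17 + 11 m + 23 s$
$\left(-56 + 32\right) k{\left(x,D{\left(5 \right)} \right)} = \left(-56 + 32\right) \left(17 + 11 \left(-2\right) + 23 \cdot 5\right) = - 24 \left(17 - 22 + 115\right) = \left(-24\right) 110 = -2640$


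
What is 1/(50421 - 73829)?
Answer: -1/23408 ≈ -4.2720e-5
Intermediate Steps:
1/(50421 - 73829) = 1/(-23408) = -1/23408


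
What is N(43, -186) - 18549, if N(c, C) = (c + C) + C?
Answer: -18878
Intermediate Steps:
N(c, C) = c + 2*C (N(c, C) = (C + c) + C = c + 2*C)
N(43, -186) - 18549 = (43 + 2*(-186)) - 18549 = (43 - 372) - 18549 = -329 - 18549 = -18878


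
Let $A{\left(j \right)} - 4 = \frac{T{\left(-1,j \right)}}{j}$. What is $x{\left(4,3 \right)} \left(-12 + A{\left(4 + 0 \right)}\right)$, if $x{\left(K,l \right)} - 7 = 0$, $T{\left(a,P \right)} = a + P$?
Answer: $- \frac{203}{4} \approx -50.75$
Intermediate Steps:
$T{\left(a,P \right)} = P + a$
$x{\left(K,l \right)} = 7$ ($x{\left(K,l \right)} = 7 + 0 = 7$)
$A{\left(j \right)} = 4 + \frac{-1 + j}{j}$ ($A{\left(j \right)} = 4 + \frac{j - 1}{j} = 4 + \frac{-1 + j}{j}$)
$x{\left(4,3 \right)} \left(-12 + A{\left(4 + 0 \right)}\right) = 7 \left(-12 + \left(5 - \frac{1}{4 + 0}\right)\right) = 7 \left(-12 + \left(5 - \frac{1}{4}\right)\right) = 7 \left(-12 + \frac{19}{4}\right) = 7 \left(- \frac{29}{4}\right) = - \frac{203}{4}$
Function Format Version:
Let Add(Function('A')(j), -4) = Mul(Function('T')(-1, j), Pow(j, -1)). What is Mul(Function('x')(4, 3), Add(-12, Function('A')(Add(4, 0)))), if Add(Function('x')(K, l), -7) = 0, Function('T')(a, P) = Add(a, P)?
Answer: Rational(-203, 4) ≈ -50.750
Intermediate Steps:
Function('T')(a, P) = Add(P, a)
Function('x')(K, l) = 7 (Function('x')(K, l) = Add(7, 0) = 7)
Function('A')(j) = Add(4, Mul(Pow(j, -1), Add(-1, j))) (Function('A')(j) = Add(4, Mul(Add(j, -1), Pow(j, -1))) = Add(4, Mul(Add(-1, j), Pow(j, -1))) = Add(4, Mul(Pow(j, -1), Add(-1, j))))
Mul(Function('x')(4, 3), Add(-12, Function('A')(Add(4, 0)))) = Mul(7, Add(-12, Add(5, Mul(-1, Pow(Add(4, 0), -1))))) = Mul(7, Add(-12, Add(5, Mul(-1, Pow(4, -1))))) = Mul(7, Add(-12, Add(5, Mul(-1, Rational(1, 4))))) = Mul(7, Add(-12, Add(5, Rational(-1, 4)))) = Mul(7, Add(-12, Rational(19, 4))) = Mul(7, Rational(-29, 4)) = Rational(-203, 4)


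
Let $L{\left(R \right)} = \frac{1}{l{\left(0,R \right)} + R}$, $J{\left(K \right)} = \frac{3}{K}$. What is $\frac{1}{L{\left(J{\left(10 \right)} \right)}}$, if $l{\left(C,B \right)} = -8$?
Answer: $- \frac{77}{10} \approx -7.7$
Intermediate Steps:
$L{\left(R \right)} = \frac{1}{-8 + R}$
$\frac{1}{L{\left(J{\left(10 \right)} \right)}} = \frac{1}{\frac{1}{-8 + \frac{3}{10}}} = \frac{1}{\frac{1}{- \frac{77}{10}}} = \frac{1}{- \frac{10}{77}} = - \frac{77}{10}$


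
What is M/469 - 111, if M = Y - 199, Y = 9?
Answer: -52249/469 ≈ -111.41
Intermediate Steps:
M = -190 (M = 9 - 199 = -190)
M/469 - 111 = -190/469 - 111 = -52249/469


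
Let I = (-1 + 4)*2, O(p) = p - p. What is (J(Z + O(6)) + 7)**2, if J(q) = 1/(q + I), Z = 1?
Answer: 2500/49 ≈ 51.020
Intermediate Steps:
O(p) = 0
I = 6 (I = 3*2 = 6)
J(q) = 1/(6 + q) (J(q) = 1/(q + 6) = 1/(6 + q))
(J(Z + O(6)) + 7)**2 = (1/(6 + (1 + 0)) + 7)**2 = (1/(6 + 1) + 7)**2 = (1/7 + 7)**2 = (50/7)**2 = 2500/49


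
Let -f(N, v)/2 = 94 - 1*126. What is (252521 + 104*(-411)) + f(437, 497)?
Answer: 209841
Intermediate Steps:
f(N, v) = 64 (f(N, v) = -2*(94 - 1*126) = -2*(94 - 126) = -2*(-32) = 64)
(252521 + 104*(-411)) + f(437, 497) = (252521 + 104*(-411)) + 64 = (252521 - 42744) + 64 = 209777 + 64 = 209841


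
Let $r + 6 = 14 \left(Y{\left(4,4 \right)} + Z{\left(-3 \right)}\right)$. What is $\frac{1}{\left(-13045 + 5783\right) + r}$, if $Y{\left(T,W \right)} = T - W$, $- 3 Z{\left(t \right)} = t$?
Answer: $- \frac{1}{7254} \approx -0.00013786$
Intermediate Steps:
$Z{\left(t \right)} = - \frac{t}{3}$
$r = 8$ ($r = -6 + 14 \left(\left(4 - 4\right) - -1\right) = -6 + 14 \left(\left(4 - 4\right) + 1\right) = -6 + 14 \left(0 + 1\right) = -6 + 14 \cdot 1 = -6 + 14 = 8$)
$\frac{1}{\left(-13045 + 5783\right) + r} = \frac{1}{\left(-13045 + 5783\right) + 8} = \frac{1}{-7262 + 8} = \frac{1}{-7254} = - \frac{1}{7254}$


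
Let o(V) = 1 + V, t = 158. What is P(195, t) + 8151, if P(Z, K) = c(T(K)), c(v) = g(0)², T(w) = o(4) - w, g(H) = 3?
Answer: 8160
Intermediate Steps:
T(w) = 5 - w (T(w) = (1 + 4) - w = 5 - w)
c(v) = 9 (c(v) = 3² = 9)
P(Z, K) = 9
P(195, t) + 8151 = 9 + 8151 = 8160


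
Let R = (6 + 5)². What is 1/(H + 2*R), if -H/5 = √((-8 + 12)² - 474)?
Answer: 121/35007 + 5*I*√458/70014 ≈ 0.0034565 + 0.0015283*I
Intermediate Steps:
R = 121 (R = 11² = 121)
H = -5*I*√458 (H = -5*√((-8 + 12)² - 474) = -5*√(4² - 474) = -5*√(16 - 474) = -5*I*√458 ≈ -107.0*I)
1/(H + 2*R) = 1/(-5*I*√458 + 2*121) = 1/(-5*I*√458 + 242) = 1/(242 - 5*I*√458)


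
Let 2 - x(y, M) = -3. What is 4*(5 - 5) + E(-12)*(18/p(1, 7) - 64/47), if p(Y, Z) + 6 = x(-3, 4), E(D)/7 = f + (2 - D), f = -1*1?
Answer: -82810/47 ≈ -1761.9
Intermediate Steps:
f = -1
E(D) = 7 - 7*D (E(D) = 7*(-1 + (2 - D)) = 7*(1 - D) = 7 - 7*D)
x(y, M) = 5 (x(y, M) = 2 - 1*(-3) = 2 + 3 = 5)
p(Y, Z) = -1 (p(Y, Z) = -6 + 5 = -1)
4*(5 - 5) + E(-12)*(18/p(1, 7) - 64/47) = 4*(5 - 5) + (7 - 7*(-12))*(18/(-1) - 64/47) = 4*0 + (7 + 84)*(18*(-1) - 64*1/47) = 0 + 91*(-18 - 64/47) = 0 + 91*(-910/47) = 0 - 82810/47 = -82810/47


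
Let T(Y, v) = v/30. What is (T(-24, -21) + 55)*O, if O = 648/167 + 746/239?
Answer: 75871761/199565 ≈ 380.19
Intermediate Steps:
O = 279454/39913 (O = 648*(1/167) + 746*(1/239) = 648/167 + 746/239 = 279454/39913 ≈ 7.0016)
T(Y, v) = v/30 (T(Y, v) = v*(1/30) = v/30)
(T(-24, -21) + 55)*O = ((1/30)*(-21) + 55)*(279454/39913) = (-7/10 + 55)*(279454/39913) = (543/10)*(279454/39913) = 75871761/199565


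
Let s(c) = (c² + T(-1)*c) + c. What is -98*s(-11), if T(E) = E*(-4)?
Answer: -6468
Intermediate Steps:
T(E) = -4*E
s(c) = c² + 5*c (s(c) = (c² + (-4*(-1))*c) + c = (c² + 4*c) + c = c² + 5*c)
-98*s(-11) = -(-1078)*(5 - 11) = -(-1078)*(-6) = -98*66 = -6468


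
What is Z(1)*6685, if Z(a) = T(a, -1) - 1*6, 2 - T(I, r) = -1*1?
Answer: -20055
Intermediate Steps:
T(I, r) = 3 (T(I, r) = 2 - (-1) = 2 - 1*(-1) = 2 + 1 = 3)
Z(a) = -3 (Z(a) = 3 - 1*6 = 3 - 6 = -3)
Z(1)*6685 = -3*6685 = -20055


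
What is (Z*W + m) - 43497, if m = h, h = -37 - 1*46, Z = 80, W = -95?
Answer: -51180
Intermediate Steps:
h = -83 (h = -37 - 46 = -83)
m = -83
(Z*W + m) - 43497 = (80*(-95) - 83) - 43497 = (-7600 - 83) - 43497 = -7683 - 43497 = -51180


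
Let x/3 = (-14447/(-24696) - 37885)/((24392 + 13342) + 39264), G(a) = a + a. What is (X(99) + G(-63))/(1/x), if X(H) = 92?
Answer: 15905089721/316923768 ≈ 50.186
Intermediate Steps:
G(a) = 2*a
x = -935593513/633847536 (x = 3*((-14447/(-24696) - 37885)/((24392 + 13342) + 39264)) = 3*((-14447*(-1/24696) - 37885)/(37734 + 39264)) = 3*((14447/24696 - 37885)/76998) = 3*(-935593513/24696*1/76998) = 3*(-935593513/1901542608) = -935593513/633847536 ≈ -1.4761)
(X(99) + G(-63))/(1/x) = (92 + 2*(-63))/(1/(-935593513/633847536)) = (92 - 126)/(-633847536/935593513) = -34*(-935593513/633847536) = 15905089721/316923768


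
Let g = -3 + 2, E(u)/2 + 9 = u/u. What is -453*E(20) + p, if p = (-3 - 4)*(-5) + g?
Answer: 7282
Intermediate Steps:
E(u) = -16 (E(u) = -18 + 2*(u/u) = -18 + 2*1 = -18 + 2 = -16)
g = -1
p = 34 (p = (-3 - 4)*(-5) - 1 = -7*(-5) - 1 = 35 - 1 = 34)
-453*E(20) + p = -453*(-16) + 34 = 7248 + 34 = 7282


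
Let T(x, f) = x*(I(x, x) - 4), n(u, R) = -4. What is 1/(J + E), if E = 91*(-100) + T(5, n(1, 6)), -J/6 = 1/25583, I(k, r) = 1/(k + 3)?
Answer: -204664/1866407813 ≈ -0.00010966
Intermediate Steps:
I(k, r) = 1/(3 + k)
J = -6/25583 ≈ -0.00023453
T(x, f) = x*(-4 + 1/(3 + x)) (T(x, f) = x*(1/(3 + x) - 4) = x*(-4 + 1/(3 + x)))
E = -72955/8 (E = 91*(-100) - 1*5*(11 + 4*5)/(3 + 5) = -9100 - 1*5*(11 + 20)/8 = -9100 - 1*5*⅛*31 = -9100 - 155/8 = -72955/8 ≈ -9119.4)
1/(J + E) = 1/(-6/25583 - 72955/8) = 1/(-1866407813/204664) = -204664/1866407813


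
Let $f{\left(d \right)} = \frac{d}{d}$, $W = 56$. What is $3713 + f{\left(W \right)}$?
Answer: $3714$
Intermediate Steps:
$f{\left(d \right)} = 1$
$3713 + f{\left(W \right)} = 3713 + 1 = 3714$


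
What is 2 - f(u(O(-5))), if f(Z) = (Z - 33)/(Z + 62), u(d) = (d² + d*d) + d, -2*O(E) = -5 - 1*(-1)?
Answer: 167/72 ≈ 2.3194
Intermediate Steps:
O(E) = 2 (O(E) = -(-5 - 1*(-1))/2 = -(-5 + 1)/2 = -½*(-4) = 2)
u(d) = d + 2*d² (u(d) = (d² + d²) + d = 2*d² + d = d + 2*d²)
f(Z) = (-33 + Z)/(62 + Z)
2 - f(u(O(-5))) = 2 - (-33 + 2*(1 + 2*2))/(62 + 2*(1 + 2*2)) = 2 - (-33 + 2*(1 + 4))/(62 + 2*(1 + 4)) = 2 - (-33 + 2*5)/(62 + 2*5) = 2 - (-33 + 10)/(62 + 10) = 2 - (-23)/72 = 2 - 1*(-23/72) = 2 + 23/72 = 167/72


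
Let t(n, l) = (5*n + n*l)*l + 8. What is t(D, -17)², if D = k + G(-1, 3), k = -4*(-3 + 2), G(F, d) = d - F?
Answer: 2689600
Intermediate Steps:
k = 4 (k = -4*(-1) = 4)
D = 8 (D = 4 + (3 - 1*(-1)) = 4 + (3 + 1) = 4 + 4 = 8)
t(n, l) = 8 + l*(5*n + l*n) (t(n, l) = (5*n + l*n)*l + 8 = l*(5*n + l*n) + 8 = 8 + l*(5*n + l*n))
t(D, -17)² = (8 + 8*(-17)² + 5*(-17)*8)² = (8 + 8*289 - 680)² = (8 + 2312 - 680)² = 1640² = 2689600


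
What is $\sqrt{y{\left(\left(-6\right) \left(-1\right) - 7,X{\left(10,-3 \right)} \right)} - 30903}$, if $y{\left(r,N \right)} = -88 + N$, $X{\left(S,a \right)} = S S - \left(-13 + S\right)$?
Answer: $6 i \sqrt{858} \approx 175.75 i$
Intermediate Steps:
$X{\left(S,a \right)} = 13 + S^{2} - S$ ($X{\left(S,a \right)} = S^{2} - \left(-13 + S\right) = 13 + S^{2} - S$)
$\sqrt{y{\left(\left(-6\right) \left(-1\right) - 7,X{\left(10,-3 \right)} \right)} - 30903} = \sqrt{\left(-88 + \left(13 + 10^{2} - 10\right)\right) - 30903} = \sqrt{\left(-88 + \left(13 + 100 - 10\right)\right) - 30903} = \sqrt{\left(-88 + 103\right) - 30903} = \sqrt{15 - 30903} = \sqrt{-30888} = 6 i \sqrt{858}$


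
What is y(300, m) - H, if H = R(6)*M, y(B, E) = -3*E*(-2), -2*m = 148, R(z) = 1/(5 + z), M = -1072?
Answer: -3812/11 ≈ -346.55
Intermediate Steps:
m = -74 (m = -1/2*148 = -74)
y(B, E) = 6*E
H = -1072/11 (H = -1072/(5 + 6) = -1072/11 ≈ -97.455)
y(300, m) - H = 6*(-74) - 1*(-1072/11) = -444 + 1072/11 = -3812/11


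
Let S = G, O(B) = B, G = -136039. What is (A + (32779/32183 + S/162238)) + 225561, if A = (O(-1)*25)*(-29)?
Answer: 1181509288448709/5221305554 ≈ 2.2629e+5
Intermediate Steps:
S = -136039
A = 725 (A = -1*25*(-29) = -25*(-29) = 725)
(A + (32779/32183 + S/162238)) + 225561 = (725 + (32779/32183 - 136039/162238)) + 225561 = (725 + 939856265/5221305554) + 225561 = 3786386382915/5221305554 + 225561 = 1181509288448709/5221305554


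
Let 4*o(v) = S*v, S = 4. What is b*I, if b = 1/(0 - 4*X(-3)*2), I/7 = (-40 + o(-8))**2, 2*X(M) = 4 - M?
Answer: -576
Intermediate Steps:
o(v) = v (o(v) = (4*v)/4 = v)
X(M) = 2 - M/2 (X(M) = (4 - M)/2 = 2 - M/2)
I = 16128 (I = 7*(-40 - 8)**2 = 7*(-48)**2 = 7*2304 = 16128)
b = -1/28 (b = 1/(0 - 4*(2 - 1/2*(-3))*2) = 1/(0 - 4*(2 + 3/2)*2) = 1/(0 - 4*7/2*2) = 1/(0 - 14*2) = 1/(0 - 28) = 1/(-28) = -1/28 ≈ -0.035714)
b*I = -1/28*16128 = -576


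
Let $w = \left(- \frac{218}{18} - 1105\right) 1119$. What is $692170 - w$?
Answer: $\frac{5826652}{3} \approx 1.9422 \cdot 10^{6}$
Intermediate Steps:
$w = - \frac{3750142}{3}$ ($w = \left(\left(-218\right) \frac{1}{18} - 1105\right) 1119 = \left(- \frac{109}{9} - 1105\right) 1119 = \left(- \frac{10054}{9}\right) 1119 = - \frac{3750142}{3} \approx -1.25 \cdot 10^{6}$)
$692170 - w = 692170 - - \frac{3750142}{3} = 692170 + \frac{3750142}{3} = \frac{5826652}{3}$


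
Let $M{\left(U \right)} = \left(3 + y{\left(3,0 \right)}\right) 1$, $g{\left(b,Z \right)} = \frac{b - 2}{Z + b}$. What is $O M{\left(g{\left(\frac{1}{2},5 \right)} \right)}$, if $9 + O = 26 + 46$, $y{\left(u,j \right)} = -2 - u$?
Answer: $-126$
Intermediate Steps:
$g{\left(b,Z \right)} = \frac{-2 + b}{Z + b}$
$M{\left(U \right)} = -2$ ($M{\left(U \right)} = \left(3 - 5\right) 1 = \left(-2\right) 1 = -2$)
$O = 63$ ($O = -9 + \left(26 + 46\right) = -9 + 72 = 63$)
$O M{\left(g{\left(\frac{1}{2},5 \right)} \right)} = 63 \left(-2\right) = -126$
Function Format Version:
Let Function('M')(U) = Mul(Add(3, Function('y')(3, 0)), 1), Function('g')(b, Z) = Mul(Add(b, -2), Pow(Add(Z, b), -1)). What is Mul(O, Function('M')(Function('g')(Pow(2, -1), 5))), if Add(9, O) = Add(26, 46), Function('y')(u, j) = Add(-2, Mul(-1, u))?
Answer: -126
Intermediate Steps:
Function('g')(b, Z) = Mul(Pow(Add(Z, b), -1), Add(-2, b)) (Function('g')(b, Z) = Mul(Add(-2, b), Pow(Add(Z, b), -1)) = Mul(Pow(Add(Z, b), -1), Add(-2, b)))
Function('M')(U) = -2 (Function('M')(U) = Mul(Add(3, Add(-2, Mul(-1, 3))), 1) = Mul(Add(3, Add(-2, -3)), 1) = Mul(Add(3, -5), 1) = Mul(-2, 1) = -2)
O = 63 (O = Add(-9, Add(26, 46)) = Add(-9, 72) = 63)
Mul(O, Function('M')(Function('g')(Pow(2, -1), 5))) = Mul(63, -2) = -126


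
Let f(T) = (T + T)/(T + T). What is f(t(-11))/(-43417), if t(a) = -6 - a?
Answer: -1/43417 ≈ -2.3032e-5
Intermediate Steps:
f(T) = 1 (f(T) = (2*T)/((2*T)) = (2*T)*(1/(2*T)) = 1)
f(t(-11))/(-43417) = 1/(-43417) = 1*(-1/43417) = -1/43417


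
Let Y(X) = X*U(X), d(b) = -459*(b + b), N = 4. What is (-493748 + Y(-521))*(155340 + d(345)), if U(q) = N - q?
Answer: 123814844010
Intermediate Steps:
d(b) = -918*b
U(q) = 4 - q
Y(X) = X*(4 - X)
(-493748 + Y(-521))*(155340 + d(345)) = (-493748 - 521*(4 - 1*(-521)))*(155340 - 918*345) = (-493748 - 521*(4 + 521))*(155340 - 316710) = (-493748 - 521*525)*(-161370) = (-493748 - 273525)*(-161370) = -767273*(-161370) = 123814844010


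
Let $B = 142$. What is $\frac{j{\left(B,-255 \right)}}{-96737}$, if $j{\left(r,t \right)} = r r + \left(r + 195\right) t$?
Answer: $\frac{65771}{96737} \approx 0.6799$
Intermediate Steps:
$j{\left(r,t \right)} = r^{2} + t \left(195 + r\right)$ ($j{\left(r,t \right)} = r^{2} + \left(195 + r\right) t = r^{2} + t \left(195 + r\right)$)
$\frac{j{\left(B,-255 \right)}}{-96737} = \frac{142^{2} + 195 \left(-255\right) + 142 \left(-255\right)}{-96737} = \left(20164 - 49725 - 36210\right) \left(- \frac{1}{96737}\right) = \left(-65771\right) \left(- \frac{1}{96737}\right) = \frac{65771}{96737}$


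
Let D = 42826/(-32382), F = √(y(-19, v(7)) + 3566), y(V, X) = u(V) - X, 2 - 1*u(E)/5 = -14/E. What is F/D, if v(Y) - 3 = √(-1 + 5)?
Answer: -6939*√143089/58121 ≈ -45.161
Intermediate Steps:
u(E) = 10 + 70/E (u(E) = 10 - (-70)/E = 10 + 70/E)
v(Y) = 5 (v(Y) = 3 + √(-1 + 5) = 3 + √4 = 3 + 2 = 5)
y(V, X) = 10 - X + 70/V (y(V, X) = (10 + 70/V) - X = 10 - X + 70/V)
F = 3*√143089/19 (F = √((10 - 1*5 + 70/(-19)) + 3566) = √((10 - 5 + 70*(-1/19)) + 3566) = √((10 - 5 - 70/19) + 3566) = √(25/19 + 3566) = √(67779/19) = 3*√143089/19 ≈ 59.727)
D = -3059/2313 (D = 42826*(-1/32382) = -3059/2313 ≈ -1.3225)
F/D = (3*√143089/19)/(-3059/2313) = (3*√143089/19)*(-2313/3059) = -6939*√143089/58121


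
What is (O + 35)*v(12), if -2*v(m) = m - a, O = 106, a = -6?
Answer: -1269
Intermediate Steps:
v(m) = -3 - m/2 (v(m) = -(m - 1*(-6))/2 = -(m + 6)/2 = -(6 + m)/2 = -3 - m/2)
(O + 35)*v(12) = (106 + 35)*(-3 - ½*12) = 141*(-3 - 6) = 141*(-9) = -1269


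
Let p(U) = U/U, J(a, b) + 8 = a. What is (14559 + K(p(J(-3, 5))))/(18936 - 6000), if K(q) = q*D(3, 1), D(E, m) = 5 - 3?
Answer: 14561/12936 ≈ 1.1256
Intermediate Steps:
D(E, m) = 2
J(a, b) = -8 + a
p(U) = 1
K(q) = 2*q (K(q) = q*2 = 2*q)
(14559 + K(p(J(-3, 5))))/(18936 - 6000) = (14559 + 2*1)/(18936 - 6000) = (14559 + 2)/12936 = 14561*(1/12936) = 14561/12936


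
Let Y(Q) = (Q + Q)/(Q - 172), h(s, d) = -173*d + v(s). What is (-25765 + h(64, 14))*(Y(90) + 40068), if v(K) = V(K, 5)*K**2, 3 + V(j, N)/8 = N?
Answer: 61353127602/41 ≈ 1.4964e+9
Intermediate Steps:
V(j, N) = -24 + 8*N
v(K) = 16*K**2 (v(K) = (-24 + 8*5)*K**2 = (-24 + 40)*K**2 = 16*K**2)
h(s, d) = -173*d + 16*s**2
Y(Q) = 2*Q/(-172 + Q) (Y(Q) = (2*Q)/(-172 + Q) = 2*Q/(-172 + Q))
(-25765 + h(64, 14))*(Y(90) + 40068) = (-25765 + (-173*14 + 16*64**2))*(2*90/(-172 + 90) + 40068) = (-25765 + (-2422 + 16*4096))*(2*90/(-82) + 40068) = (-25765 + (-2422 + 65536))*(2*90*(-1/82) + 40068) = (-25765 + 63114)*(-90/41 + 40068) = 37349*(1642698/41) = 61353127602/41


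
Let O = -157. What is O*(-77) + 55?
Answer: 12144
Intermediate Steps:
O*(-77) + 55 = -157*(-77) + 55 = 12089 + 55 = 12144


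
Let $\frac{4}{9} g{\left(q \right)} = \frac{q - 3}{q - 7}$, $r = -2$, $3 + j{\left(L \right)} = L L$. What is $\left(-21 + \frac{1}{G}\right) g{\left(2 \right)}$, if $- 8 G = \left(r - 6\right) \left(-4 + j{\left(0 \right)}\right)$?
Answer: $- \frac{333}{35} \approx -9.5143$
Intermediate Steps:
$j{\left(L \right)} = -3 + L^{2}$ ($j{\left(L \right)} = -3 + L L = -3 + L^{2}$)
$g{\left(q \right)} = \frac{9 \left(-3 + q\right)}{4 \left(-7 + q\right)}$ ($g{\left(q \right)} = \frac{9 \frac{q - 3}{q - 7}}{4} = \frac{9 \frac{-3 + q}{-7 + q}}{4} = \frac{9 \left(-3 + q\right)}{4 \left(-7 + q\right)}$)
$G = -7$ ($G = - \frac{\left(-2 - 6\right) \left(-4 - \left(3 - 0^{2}\right)\right)}{8} = - \frac{\left(-8\right) \left(-4 + \left(-3 + 0\right)\right)}{8} = - \frac{\left(-8\right) \left(-4 - 3\right)}{8} = - \frac{\left(-8\right) \left(-7\right)}{8} = \left(- \frac{1}{8}\right) 56 = -7$)
$\left(-21 + \frac{1}{G}\right) g{\left(2 \right)} = \left(-21 + \frac{1}{-7}\right) \frac{9 \left(-3 + 2\right)}{4 \left(-7 + 2\right)} = \left(-21 - \frac{1}{7}\right) \frac{9}{4} \frac{1}{-5} \left(-1\right) = - \frac{148 \cdot \frac{9}{4} \left(- \frac{1}{5}\right) \left(-1\right)}{7} = \left(- \frac{148}{7}\right) \frac{9}{20} = - \frac{333}{35}$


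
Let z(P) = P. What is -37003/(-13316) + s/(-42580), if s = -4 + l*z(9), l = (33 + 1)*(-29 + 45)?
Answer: 377611467/141748820 ≈ 2.6639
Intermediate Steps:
l = 544 (l = 34*16 = 544)
s = 4892 (s = -4 + 544*9 = -4 + 4896 = 4892)
-37003/(-13316) + s/(-42580) = -37003/(-13316) + 4892/(-42580) = -37003*(-1/13316) + 4892*(-1/42580) = 37003/13316 - 1223/10645 = 377611467/141748820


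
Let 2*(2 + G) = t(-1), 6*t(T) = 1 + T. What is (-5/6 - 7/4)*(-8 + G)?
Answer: 155/6 ≈ 25.833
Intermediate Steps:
t(T) = ⅙ + T/6 (t(T) = (1 + T)/6 = ⅙ + T/6)
G = -2 (G = -2 + (⅙ + (⅙)*(-1))/2 = -2 + (⅙ - ⅙)/2 = -2 + (½)*0 = -2 + 0 = -2)
(-5/6 - 7/4)*(-8 + G) = (-5/6 - 7/4)*(-8 - 2) = (-5*⅙ - 7*¼)*(-10) = (-⅚ - 7/4)*(-10) = -31/12*(-10) = 155/6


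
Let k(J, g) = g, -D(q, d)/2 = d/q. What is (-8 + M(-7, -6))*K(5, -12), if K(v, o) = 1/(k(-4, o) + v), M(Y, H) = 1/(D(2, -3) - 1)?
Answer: 15/14 ≈ 1.0714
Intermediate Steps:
D(q, d) = -2*d/q
M(Y, H) = 1/2 (M(Y, H) = 1/(-2*(-3)/2 - 1) = 1/(-2*(-3)*1/2 - 1) = 1/(3 - 1) = 1/2)
K(v, o) = 1/(o + v)
(-8 + M(-7, -6))*K(5, -12) = (-8 + 1/2)/(-12 + 5) = -15/2/(-7) = -15/2*(-1/7) = 15/14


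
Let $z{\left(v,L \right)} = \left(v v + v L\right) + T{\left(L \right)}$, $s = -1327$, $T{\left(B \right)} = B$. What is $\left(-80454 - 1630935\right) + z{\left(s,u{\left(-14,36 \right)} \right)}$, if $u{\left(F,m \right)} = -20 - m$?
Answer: $123796$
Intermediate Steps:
$z{\left(v,L \right)} = L + v^{2} + L v$ ($z{\left(v,L \right)} = \left(v v + v L\right) + L = \left(v^{2} + L v\right) + L = L + v^{2} + L v$)
$\left(-80454 - 1630935\right) + z{\left(s,u{\left(-14,36 \right)} \right)} = \left(-80454 - 1630935\right) + \left(\left(-20 - 36\right) + \left(-1327\right)^{2} + \left(-20 - 36\right) \left(-1327\right)\right) = -1711389 + \left(\left(-20 - 36\right) + 1760929 + \left(-20 - 36\right) \left(-1327\right)\right) = -1711389 - -1835185 = -1711389 + \left(-56 + 1760929 + 74312\right) = -1711389 + 1835185 = 123796$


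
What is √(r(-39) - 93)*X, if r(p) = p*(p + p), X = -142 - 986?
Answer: -1128*√2949 ≈ -61256.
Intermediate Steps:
X = -1128
r(p) = 2*p² (r(p) = p*(2*p) = 2*p²)
√(r(-39) - 93)*X = √(2*(-39)² - 93)*(-1128) = √(2*1521 - 93)*(-1128) = √(3042 - 93)*(-1128) = √2949*(-1128) = -1128*√2949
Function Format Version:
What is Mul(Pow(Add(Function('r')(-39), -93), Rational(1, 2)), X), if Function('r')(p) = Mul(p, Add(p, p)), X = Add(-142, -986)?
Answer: Mul(-1128, Pow(2949, Rational(1, 2))) ≈ -61256.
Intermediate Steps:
X = -1128
Function('r')(p) = Mul(2, Pow(p, 2)) (Function('r')(p) = Mul(p, Mul(2, p)) = Mul(2, Pow(p, 2)))
Mul(Pow(Add(Function('r')(-39), -93), Rational(1, 2)), X) = Mul(Pow(Add(Mul(2, Pow(-39, 2)), -93), Rational(1, 2)), -1128) = Mul(Pow(Add(Mul(2, 1521), -93), Rational(1, 2)), -1128) = Mul(Pow(Add(3042, -93), Rational(1, 2)), -1128) = Mul(Pow(2949, Rational(1, 2)), -1128) = Mul(-1128, Pow(2949, Rational(1, 2)))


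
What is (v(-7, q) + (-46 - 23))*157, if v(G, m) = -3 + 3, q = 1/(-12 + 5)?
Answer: -10833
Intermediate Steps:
q = -⅐ (q = 1/(-7) = -⅐ ≈ -0.14286)
v(G, m) = 0
(v(-7, q) + (-46 - 23))*157 = (0 + (-46 - 23))*157 = (0 - 69)*157 = -69*157 = -10833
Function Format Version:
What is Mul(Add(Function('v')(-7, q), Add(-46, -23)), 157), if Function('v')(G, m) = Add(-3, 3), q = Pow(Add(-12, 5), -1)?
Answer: -10833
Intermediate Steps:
q = Rational(-1, 7) (q = Pow(-7, -1) = Rational(-1, 7) ≈ -0.14286)
Function('v')(G, m) = 0
Mul(Add(Function('v')(-7, q), Add(-46, -23)), 157) = Mul(Add(0, Add(-46, -23)), 157) = Mul(Add(0, -69), 157) = Mul(-69, 157) = -10833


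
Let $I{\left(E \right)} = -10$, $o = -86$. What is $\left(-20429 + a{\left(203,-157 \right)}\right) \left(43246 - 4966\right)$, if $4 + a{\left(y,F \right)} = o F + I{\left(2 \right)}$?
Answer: $-265701480$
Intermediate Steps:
$a{\left(y,F \right)} = -14 - 86 F$ ($a{\left(y,F \right)} = -4 - \left(10 + 86 F\right) = -14 - 86 F$)
$\left(-20429 + a{\left(203,-157 \right)}\right) \left(43246 - 4966\right) = \left(-20429 - -13488\right) \left(43246 - 4966\right) = \left(-20429 + \left(-14 + 13502\right)\right) 38280 = \left(-20429 + 13488\right) 38280 = \left(-6941\right) 38280 = -265701480$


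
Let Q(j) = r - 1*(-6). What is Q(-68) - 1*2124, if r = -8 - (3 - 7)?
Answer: -2122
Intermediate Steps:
r = -4 (r = -8 - 1*(-4) = -8 + 4 = -4)
Q(j) = 2 (Q(j) = -4 - 1*(-6) = -4 + 6 = 2)
Q(-68) - 1*2124 = 2 - 1*2124 = 2 - 2124 = -2122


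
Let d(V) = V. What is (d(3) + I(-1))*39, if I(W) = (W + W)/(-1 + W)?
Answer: 156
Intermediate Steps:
I(W) = 2*W/(-1 + W) (I(W) = (2*W)/(-1 + W) = 2*W/(-1 + W))
(d(3) + I(-1))*39 = (3 + 2*(-1)/(-1 - 1))*39 = (3 + 2*(-1)/(-2))*39 = (3 + 2*(-1)*(-1/2))*39 = (3 + 1)*39 = 4*39 = 156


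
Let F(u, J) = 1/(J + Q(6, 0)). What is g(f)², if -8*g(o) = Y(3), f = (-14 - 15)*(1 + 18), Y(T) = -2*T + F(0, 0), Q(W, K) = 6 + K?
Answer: 1225/2304 ≈ 0.53168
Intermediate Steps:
F(u, J) = 1/(6 + J) (F(u, J) = 1/(J + (6 + 0)) = 1/(J + 6) = 1/(6 + J))
Y(T) = ⅙ - 2*T (Y(T) = -2*T + 1/(6 + 0) = -2*T + 1/6 = -2*T + ⅙ = ⅙ - 2*T)
f = -551 (f = -29*19 = -551)
g(o) = 35/48 (g(o) = -(⅙ - 2*3)/8 = -(⅙ - 6)/8 = -⅛*(-35/6) = 35/48)
g(f)² = (35/48)² = 1225/2304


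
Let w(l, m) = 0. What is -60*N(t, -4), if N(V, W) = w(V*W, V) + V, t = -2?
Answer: 120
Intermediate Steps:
N(V, W) = V (N(V, W) = 0 + V = V)
-60*N(t, -4) = -60*(-2) = 120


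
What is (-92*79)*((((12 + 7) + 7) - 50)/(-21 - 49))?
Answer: -87216/35 ≈ -2491.9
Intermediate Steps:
(-92*79)*((((12 + 7) + 7) - 50)/(-21 - 49)) = -7268*((19 + 7) - 50)/(-70) = -7268*(26 - 50)*(-1)/70 = -(-174432)*(-1)/70 = -7268*12/35 = -87216/35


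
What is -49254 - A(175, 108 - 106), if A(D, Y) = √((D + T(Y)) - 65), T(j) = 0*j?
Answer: -49254 - √110 ≈ -49265.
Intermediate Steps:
T(j) = 0
A(D, Y) = √(-65 + D) (A(D, Y) = √((D + 0) - 65) = √(D - 65) = √(-65 + D))
-49254 - A(175, 108 - 106) = -49254 - √(-65 + 175) = -49254 - √110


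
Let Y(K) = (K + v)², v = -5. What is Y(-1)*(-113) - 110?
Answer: -4178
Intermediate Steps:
Y(K) = (-5 + K)² (Y(K) = (K - 5)² = (-5 + K)²)
Y(-1)*(-113) - 110 = (-5 - 1)²*(-113) - 110 = (-6)²*(-113) - 110 = 36*(-113) - 110 = -4068 - 110 = -4178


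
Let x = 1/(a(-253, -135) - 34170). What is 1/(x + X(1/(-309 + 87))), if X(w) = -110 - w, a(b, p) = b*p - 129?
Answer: -5328/586093 ≈ -0.0090907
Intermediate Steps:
a(b, p) = -129 + b*p
x = -1/144 (x = 1/((-129 - 253*(-135)) - 34170) = 1/((-129 + 34155) - 34170) = 1/(34026 - 34170) = 1/(-144) = -1/144 ≈ -0.0069444)
1/(x + X(1/(-309 + 87))) = 1/(-1/144 + (-110 - 1/(-309 + 87))) = 1/(-1/144 + (-110 - 1/(-222))) = 1/(-1/144 + (-110 - 1*(-1/222))) = 1/(-1/144 + (-110 + 1/222)) = 1/(-1/144 - 24419/222) = 1/(-586093/5328) = -5328/586093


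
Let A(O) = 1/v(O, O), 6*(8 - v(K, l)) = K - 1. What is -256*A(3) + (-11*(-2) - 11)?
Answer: -515/23 ≈ -22.391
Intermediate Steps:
v(K, l) = 49/6 - K/6 (v(K, l) = 8 - (K - 1)/6 = 8 - (-1 + K)/6 = 8 + (⅙ - K/6) = 49/6 - K/6)
A(O) = 1/(49/6 - O/6)
-256*A(3) + (-11*(-2) - 11) = -(-1536)/(-49 + 3) + (-11*(-2) - 11) = -(-1536)/(-46) + (22 - 11) = -(-1536)*(-1)/46 + 11 = -256*3/23 + 11 = -768/23 + 11 = -515/23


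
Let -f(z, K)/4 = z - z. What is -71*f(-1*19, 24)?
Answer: 0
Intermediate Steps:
f(z, K) = 0 (f(z, K) = -4*(z - z) = -4*0 = 0)
-71*f(-1*19, 24) = -71*0 = 0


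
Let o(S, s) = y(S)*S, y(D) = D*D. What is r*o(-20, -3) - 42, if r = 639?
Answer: -5112042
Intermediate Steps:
y(D) = D²
o(S, s) = S³ (o(S, s) = S²*S = S³)
r*o(-20, -3) - 42 = 639*(-20)³ - 42 = 639*(-8000) - 42 = -5112000 - 42 = -5112042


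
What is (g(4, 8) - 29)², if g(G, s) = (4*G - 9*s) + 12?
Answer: 5329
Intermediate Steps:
g(G, s) = 12 - 9*s + 4*G (g(G, s) = (-9*s + 4*G) + 12 = 12 - 9*s + 4*G)
(g(4, 8) - 29)² = ((12 - 9*8 + 4*4) - 29)² = ((12 - 72 + 16) - 29)² = (-44 - 29)² = (-73)² = 5329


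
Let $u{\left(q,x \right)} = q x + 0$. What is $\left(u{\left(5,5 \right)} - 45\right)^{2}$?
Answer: $400$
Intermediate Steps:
$u{\left(q,x \right)} = q x$
$\left(u{\left(5,5 \right)} - 45\right)^{2} = \left(5 \cdot 5 - 45\right)^{2} = \left(25 - 45\right)^{2} = \left(-20\right)^{2} = 400$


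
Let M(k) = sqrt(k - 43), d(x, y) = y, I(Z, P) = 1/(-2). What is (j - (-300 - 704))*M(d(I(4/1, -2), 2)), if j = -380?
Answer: 624*I*sqrt(41) ≈ 3995.6*I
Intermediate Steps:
I(Z, P) = -1/2
M(k) = sqrt(-43 + k)
(j - (-300 - 704))*M(d(I(4/1, -2), 2)) = (-380 - (-300 - 704))*sqrt(-43 + 2) = (-380 - 1*(-1004))*sqrt(-41) = (-380 + 1004)*(I*sqrt(41)) = 624*(I*sqrt(41)) = 624*I*sqrt(41)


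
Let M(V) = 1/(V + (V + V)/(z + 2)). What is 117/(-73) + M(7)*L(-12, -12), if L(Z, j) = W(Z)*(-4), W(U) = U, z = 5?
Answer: 817/219 ≈ 3.7306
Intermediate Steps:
L(Z, j) = -4*Z (L(Z, j) = Z*(-4) = -4*Z)
M(V) = 7/(9*V) (M(V) = 1/(V + (V + V)/(5 + 2)) = 1/(V + (2*V)/7) = 1/(V + (2*V)*(1/7)) = 1/(V + 2*V/7) = 1/(9*V/7) = 7/(9*V))
117/(-73) + M(7)*L(-12, -12) = 117/(-73) + ((7/9)/7)*(-4*(-12)) = 117*(-1/73) + ((7/9)*(1/7))*48 = -117/73 + (1/9)*48 = -117/73 + 16/3 = 817/219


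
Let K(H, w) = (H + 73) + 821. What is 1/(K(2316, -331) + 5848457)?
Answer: 1/5851667 ≈ 1.7089e-7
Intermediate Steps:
K(H, w) = 894 + H (K(H, w) = (73 + H) + 821 = 894 + H)
1/(K(2316, -331) + 5848457) = 1/((894 + 2316) + 5848457) = 1/(3210 + 5848457) = 1/5851667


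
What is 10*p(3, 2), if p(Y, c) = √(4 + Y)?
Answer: 10*√7 ≈ 26.458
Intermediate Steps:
10*p(3, 2) = 10*√(4 + 3) = 10*√7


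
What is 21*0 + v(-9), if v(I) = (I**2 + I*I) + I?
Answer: 153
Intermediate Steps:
v(I) = I + 2*I**2 (v(I) = (I**2 + I**2) + I = 2*I**2 + I = I + 2*I**2)
21*0 + v(-9) = 21*0 - 9*(1 + 2*(-9)) = 0 - 9*(1 - 18) = 0 - 9*(-17) = 0 + 153 = 153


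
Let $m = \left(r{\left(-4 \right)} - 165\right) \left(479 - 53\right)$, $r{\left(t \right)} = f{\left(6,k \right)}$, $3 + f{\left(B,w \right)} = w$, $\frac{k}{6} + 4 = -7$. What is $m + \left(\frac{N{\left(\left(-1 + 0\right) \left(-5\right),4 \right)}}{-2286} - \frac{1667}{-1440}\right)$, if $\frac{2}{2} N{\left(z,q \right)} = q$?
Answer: $- \frac{6076666177}{60960} \approx -99683.0$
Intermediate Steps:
$k = -66$ ($k = -24 + 6 \left(-7\right) = -24 - 42 = -66$)
$f{\left(B,w \right)} = -3 + w$
$r{\left(t \right)} = -69$ ($r{\left(t \right)} = -3 - 66 = -69$)
$N{\left(z,q \right)} = q$
$m = -99684$ ($m = \left(-69 - 165\right) \left(479 - 53\right) = \left(-234\right) 426 = -99684$)
$m + \left(\frac{N{\left(\left(-1 + 0\right) \left(-5\right),4 \right)}}{-2286} - \frac{1667}{-1440}\right) = -99684 + \left(\frac{4}{-2286} - \frac{1667}{-1440}\right) = -99684 + \left(4 \left(- \frac{1}{2286}\right) - - \frac{1667}{1440}\right) = -99684 + \left(- \frac{2}{1143} + \frac{1667}{1440}\right) = -99684 + \frac{70463}{60960} = - \frac{6076666177}{60960}$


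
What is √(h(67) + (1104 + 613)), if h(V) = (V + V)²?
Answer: √19673 ≈ 140.26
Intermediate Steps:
h(V) = 4*V² (h(V) = (2*V)² = 4*V²)
√(h(67) + (1104 + 613)) = √(4*67² + (1104 + 613)) = √(4*4489 + 1717) = √(17956 + 1717) = √19673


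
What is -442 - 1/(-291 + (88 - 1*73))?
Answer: -121991/276 ≈ -442.00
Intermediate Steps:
-442 - 1/(-291 + (88 - 1*73)) = -442 - 1/(-291 + (88 - 73)) = -442 - 1/(-291 + 15) = -442 - 1/(-276) = -442 - 1*(-1/276) = -442 + 1/276 = -121991/276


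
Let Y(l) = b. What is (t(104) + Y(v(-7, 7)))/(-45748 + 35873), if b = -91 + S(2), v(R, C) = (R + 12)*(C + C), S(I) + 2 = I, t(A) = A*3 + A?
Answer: -13/395 ≈ -0.032911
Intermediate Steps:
t(A) = 4*A (t(A) = 3*A + A = 4*A)
S(I) = -2 + I
v(R, C) = 2*C*(12 + R) (v(R, C) = (12 + R)*(2*C) = 2*C*(12 + R))
b = -91 (b = -91 + (-2 + 2) = -91 + 0 = -91)
Y(l) = -91
(t(104) + Y(v(-7, 7)))/(-45748 + 35873) = (4*104 - 91)/(-45748 + 35873) = (416 - 91)/(-9875) = 325*(-1/9875) = -13/395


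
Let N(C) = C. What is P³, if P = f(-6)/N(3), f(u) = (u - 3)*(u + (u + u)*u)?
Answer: -7762392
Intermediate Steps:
f(u) = (-3 + u)*(u + 2*u²) (f(u) = (-3 + u)*(u + (2*u)*u) = (-3 + u)*(u + 2*u²))
P = -198 (P = -6*(-3 - 5*(-6) + 2*(-6)²)/3 = -6*(-3 + 30 + 2*36)*(⅓) = -6*(-3 + 30 + 72)*(⅓) = -6*99*(⅓) = -594*⅓ = -198)
P³ = (-198)³ = -7762392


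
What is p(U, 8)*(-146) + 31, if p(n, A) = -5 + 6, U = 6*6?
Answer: -115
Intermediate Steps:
U = 36
p(n, A) = 1
p(U, 8)*(-146) + 31 = 1*(-146) + 31 = -146 + 31 = -115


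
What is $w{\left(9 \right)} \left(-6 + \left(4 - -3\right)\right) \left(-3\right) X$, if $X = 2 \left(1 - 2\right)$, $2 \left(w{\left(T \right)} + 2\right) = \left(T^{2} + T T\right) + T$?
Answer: $501$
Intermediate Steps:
$w{\left(T \right)} = -2 + T^{2} + \frac{T}{2}$ ($w{\left(T \right)} = -2 + \frac{\left(T^{2} + T T\right) + T}{2} = -2 + \frac{\left(T^{2} + T^{2}\right) + T}{2} = -2 + \frac{2 T^{2} + T}{2} = -2 + \frac{T + 2 T^{2}}{2} = -2 + \left(T^{2} + \frac{T}{2}\right) = -2 + T^{2} + \frac{T}{2}$)
$X = -2$ ($X = 2 \left(-1\right) = -2$)
$w{\left(9 \right)} \left(-6 + \left(4 - -3\right)\right) \left(-3\right) X = \left(-2 + 9^{2} + \frac{1}{2} \cdot 9\right) \left(-6 + \left(4 - -3\right)\right) \left(-3\right) \left(-2\right) = \left(-2 + 81 + \frac{9}{2}\right) \left(-6 + \left(4 + 3\right)\right) \left(-3\right) \left(-2\right) = \frac{167 \left(-6 + 7\right) \left(-3\right)}{2} \left(-2\right) = \frac{167 \cdot 1 \left(-3\right)}{2} \left(-2\right) = \frac{167}{2} \left(-3\right) \left(-2\right) = \left(- \frac{501}{2}\right) \left(-2\right) = 501$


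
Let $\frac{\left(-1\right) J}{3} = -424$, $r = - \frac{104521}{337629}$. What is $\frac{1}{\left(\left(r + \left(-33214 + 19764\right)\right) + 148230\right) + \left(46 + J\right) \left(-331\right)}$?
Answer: $- \frac{337629}{101787820183} \approx -3.317 \cdot 10^{-6}$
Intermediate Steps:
$r = - \frac{104521}{337629}$ ($r = \left(-104521\right) \frac{1}{337629} = - \frac{104521}{337629} \approx -0.30957$)
$J = 1272$ ($J = \left(-3\right) \left(-424\right) = 1272$)
$\frac{1}{\left(\left(r + \left(-33214 + 19764\right)\right) + 148230\right) + \left(46 + J\right) \left(-331\right)} = \frac{1}{\left(\left(- \frac{104521}{337629} + \left(-33214 + 19764\right)\right) + 148230\right) + \left(46 + 1272\right) \left(-331\right)} = \frac{1}{\left(\left(- \frac{104521}{337629} - 13450\right) + 148230\right) + 1318 \left(-331\right)} = \frac{1}{\left(- \frac{4541214571}{337629} + 148230\right) - 436258} = \frac{1}{\frac{45505532099}{337629} - 436258} = \frac{1}{- \frac{101787820183}{337629}} = - \frac{337629}{101787820183}$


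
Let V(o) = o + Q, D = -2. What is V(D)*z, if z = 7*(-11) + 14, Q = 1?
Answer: 63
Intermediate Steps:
V(o) = 1 + o (V(o) = o + 1 = 1 + o)
z = -63 (z = -77 + 14 = -63)
V(D)*z = (1 - 2)*(-63) = -1*(-63) = 63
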